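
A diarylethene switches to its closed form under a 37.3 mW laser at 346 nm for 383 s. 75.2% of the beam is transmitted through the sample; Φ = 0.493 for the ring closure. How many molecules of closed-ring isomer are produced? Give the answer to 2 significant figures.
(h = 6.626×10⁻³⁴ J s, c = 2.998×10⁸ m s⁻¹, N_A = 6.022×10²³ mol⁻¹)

3.0×10¹⁸ molecules

Photon energy at 346 nm: hc/λ = (6.626×10⁻³⁴)(2.998×10⁸)/(346×10⁻⁹) = 5.741×10⁻¹⁹ J.
Energy delivered: (37.3 mW)(383 s) = 14.29 J.
Photons incident: 14.29 / 5.741×10⁻¹⁹ = 2.489×10¹⁹, i.e. 2.489×10¹⁹/6.022×10²³ = 4.133×10⁻⁵ mol.
Fraction absorbed: 1 − 75.2/100 = 0.2480.
Photons absorbed: 0.2480 × 4.133×10⁻⁵ = 1.025×10⁻⁵ mol.
Product: Φ × n_abs = 0.493 × 1.025×10⁻⁵ = 5.053×10⁻⁶ mol.
As a count: 5.053×10⁻⁶ × 6.022×10²³ = 3.0×10¹⁸.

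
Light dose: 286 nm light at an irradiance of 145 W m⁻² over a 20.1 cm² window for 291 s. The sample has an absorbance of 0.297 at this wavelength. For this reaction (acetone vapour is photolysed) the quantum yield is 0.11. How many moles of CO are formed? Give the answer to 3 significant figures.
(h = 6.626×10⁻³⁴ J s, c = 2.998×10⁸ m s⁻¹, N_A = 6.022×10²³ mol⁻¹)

Photon energy at 286 nm: hc/λ = (6.626×10⁻³⁴)(2.998×10⁸)/(286×10⁻⁹) = 6.946×10⁻¹⁹ J.
Energy delivered: (145 W m⁻²)(20.1×10⁻⁴ m²)(291 s) = 84.81 J.
Photons incident: 84.81 / 6.946×10⁻¹⁹ = 1.221×10²⁰, i.e. 1.221×10²⁰/6.022×10²³ = 2.028×10⁻⁴ mol.
Fraction absorbed: 1 − 10^(−0.297) = 0.4953.
Photons absorbed: 0.4953 × 2.028×10⁻⁴ = 1.004×10⁻⁴ mol.
Product: Φ × n_abs = 0.11 × 1.004×10⁻⁴ = 1.104×10⁻⁵ mol.

1.10×10⁻⁵ mol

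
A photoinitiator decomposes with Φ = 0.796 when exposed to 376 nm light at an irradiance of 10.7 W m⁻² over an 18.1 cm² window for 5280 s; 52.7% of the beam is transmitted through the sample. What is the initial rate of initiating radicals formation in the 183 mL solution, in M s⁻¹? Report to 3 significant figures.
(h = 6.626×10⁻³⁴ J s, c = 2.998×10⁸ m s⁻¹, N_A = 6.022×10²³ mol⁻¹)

1.25×10⁻⁷ M s⁻¹

Photon energy at 376 nm: hc/λ = (6.626×10⁻³⁴)(2.998×10⁸)/(376×10⁻⁹) = 5.283×10⁻¹⁹ J.
Energy delivered: (10.7 W m⁻²)(18.1×10⁻⁴ m²)(5280 s) = 102.3 J.
Photons incident: 102.3 / 5.283×10⁻¹⁹ = 1.936×10²⁰, i.e. 1.936×10²⁰/6.022×10²³ = 3.215×10⁻⁴ mol.
Fraction absorbed: 1 − 52.7/100 = 0.4730.
Photons absorbed: 0.4730 × 3.215×10⁻⁴ = 1.521×10⁻⁴ mol.
Product formed: 0.796 × 1.521×10⁻⁴ = 1.211×10⁻⁴ mol.
Rate: 1.211×10⁻⁴ mol / (5280 s × 0.183 L) = 1.25×10⁻⁷ M s⁻¹.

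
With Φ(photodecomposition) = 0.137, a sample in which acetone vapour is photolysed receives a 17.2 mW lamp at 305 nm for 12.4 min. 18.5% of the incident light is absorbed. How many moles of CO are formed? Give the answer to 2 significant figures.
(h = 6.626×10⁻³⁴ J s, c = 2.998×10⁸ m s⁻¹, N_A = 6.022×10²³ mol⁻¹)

8.3×10⁻⁷ mol

Photon energy at 305 nm: hc/λ = (6.626×10⁻³⁴)(2.998×10⁸)/(305×10⁻⁹) = 6.513×10⁻¹⁹ J.
Energy delivered: (17.2 mW)(744 s) = 12.80 J.
Photons incident: 12.80 / 6.513×10⁻¹⁹ = 1.965×10¹⁹, i.e. 1.965×10¹⁹/6.022×10²³ = 3.263×10⁻⁵ mol.
Photons absorbed: 0.185 × 3.263×10⁻⁵ = 6.037×10⁻⁶ mol.
Product: Φ × n_abs = 0.137 × 6.037×10⁻⁶ = 8.271×10⁻⁷ mol.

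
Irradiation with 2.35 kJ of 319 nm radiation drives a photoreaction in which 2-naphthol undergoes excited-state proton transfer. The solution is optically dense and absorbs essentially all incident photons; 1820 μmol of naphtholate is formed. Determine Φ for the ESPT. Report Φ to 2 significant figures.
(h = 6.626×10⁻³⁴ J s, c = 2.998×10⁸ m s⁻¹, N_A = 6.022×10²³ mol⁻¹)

Product: 1820 μmol = 0.00182 mol.
Photon energy at 319 nm: hc/λ = (6.626×10⁻³⁴)(2.998×10⁸)/(319×10⁻⁹) = 6.227×10⁻¹⁹ J.
Incident energy: 2.35 kJ = 2350 J.
Photons incident: 2350 / 6.227×10⁻¹⁹ = 3.774×10²¹, i.e. 3.774×10²¹/6.022×10²³ = 0.006267 mol.
Φ = 0.00182 mol / 0.006267 mol photons = 0.29.

Φ = 0.29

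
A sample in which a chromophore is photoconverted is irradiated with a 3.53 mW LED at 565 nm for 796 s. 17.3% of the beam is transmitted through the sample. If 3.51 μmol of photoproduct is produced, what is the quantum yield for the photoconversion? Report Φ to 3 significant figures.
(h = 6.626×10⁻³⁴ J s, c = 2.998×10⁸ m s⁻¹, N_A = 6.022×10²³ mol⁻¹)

Product: 3.51 μmol = 3.51×10⁻⁶ mol.
Photon energy at 565 nm: hc/λ = (6.626×10⁻³⁴)(2.998×10⁸)/(565×10⁻⁹) = 3.516×10⁻¹⁹ J.
Energy delivered: (3.53 mW)(796 s) = 2.810 J.
Photons incident: 2.810 / 3.516×10⁻¹⁹ = 7.992×10¹⁸, i.e. 7.992×10¹⁸/6.022×10²³ = 1.327×10⁻⁵ mol.
Fraction absorbed: 1 − 17.3/100 = 0.8270.
Photons absorbed: 0.8270 × 1.327×10⁻⁵ = 1.097×10⁻⁵ mol.
Φ = 3.51×10⁻⁶ mol / 1.097×10⁻⁵ mol photons = 0.320.

Φ = 0.320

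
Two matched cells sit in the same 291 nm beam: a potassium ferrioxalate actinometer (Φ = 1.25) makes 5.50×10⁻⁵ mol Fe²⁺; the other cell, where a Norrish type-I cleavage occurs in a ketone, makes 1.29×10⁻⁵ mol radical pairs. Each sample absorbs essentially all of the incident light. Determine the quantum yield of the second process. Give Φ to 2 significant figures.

Φ = 0.29

Photons absorbed by the actinometer: 5.50×10⁻⁵ / 1.25 = 4.400×10⁻⁵ mol.
Φ(unknown) = 1.29×10⁻⁵ / 4.400×10⁻⁵ = 0.29.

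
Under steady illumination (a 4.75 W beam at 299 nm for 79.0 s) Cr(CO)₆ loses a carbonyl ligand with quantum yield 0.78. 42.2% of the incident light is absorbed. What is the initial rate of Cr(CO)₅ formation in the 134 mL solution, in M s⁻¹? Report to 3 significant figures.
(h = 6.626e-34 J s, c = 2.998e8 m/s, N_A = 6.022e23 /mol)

2.92e-5 M s⁻¹

Photon energy at 299 nm: hc/λ = (6.626e-34)(2.998e8)/(299e-9) = 6.644e-19 J.
Energy delivered: (4.75 W)(79 s) = 375.3 J.
Photons incident: 375.3 / 6.644e-19 = 5.649e20, i.e. 5.649e20/6.022e23 = 9.381e-4 mol.
Photons absorbed: 0.422 × 9.381e-4 = 3.959e-4 mol.
Product formed: 0.78 × 3.959e-4 = 3.088e-4 mol.
Rate: 3.088e-4 mol / (79 s × 0.134 L) = 2.92e-5 M s⁻¹.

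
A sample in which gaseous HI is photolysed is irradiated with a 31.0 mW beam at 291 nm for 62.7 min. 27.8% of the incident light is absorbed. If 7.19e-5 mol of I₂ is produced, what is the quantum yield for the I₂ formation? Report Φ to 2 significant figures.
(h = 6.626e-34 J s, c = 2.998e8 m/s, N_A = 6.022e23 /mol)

Φ = 0.91

Photon energy at 291 nm: hc/λ = (6.626e-34)(2.998e8)/(291e-9) = 6.826e-19 J.
Energy delivered: (31.0 mW)(3762 s) = 116.6 J.
Photons incident: 116.6 / 6.826e-19 = 1.708e20, i.e. 1.708e20/6.022e23 = 2.836e-4 mol.
Photons absorbed: 0.278 × 2.836e-4 = 7.884e-5 mol.
Φ = 7.19e-5 mol / 7.884e-5 mol photons = 0.91.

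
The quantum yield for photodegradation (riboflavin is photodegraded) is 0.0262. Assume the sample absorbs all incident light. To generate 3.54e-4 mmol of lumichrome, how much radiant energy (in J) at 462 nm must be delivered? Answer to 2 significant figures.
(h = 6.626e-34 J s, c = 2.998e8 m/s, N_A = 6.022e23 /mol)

3.5 J

Product: 3.54e-4 mmol = 3.54e-7 mol.
Photons that must be absorbed: 3.54e-7 / 0.0262 = 1.351e-5 mol.
Photon energy: hc/λ = 4.300e-19 J; per mole, 2.589e5 J mol⁻¹.
Energy required: 1.351e-5 × 2.589e5 = 3.5 J.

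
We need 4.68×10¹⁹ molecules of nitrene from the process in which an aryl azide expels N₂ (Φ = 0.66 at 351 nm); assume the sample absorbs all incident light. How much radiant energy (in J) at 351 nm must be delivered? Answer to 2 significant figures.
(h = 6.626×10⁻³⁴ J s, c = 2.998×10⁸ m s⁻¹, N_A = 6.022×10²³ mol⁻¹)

Product: 4.68×10¹⁹ / 6.022×10²³ = 7.772×10⁻⁵ mol.
Photons that must be absorbed: 7.772×10⁻⁵ / 0.66 = 1.178×10⁻⁴ mol.
Photon energy: hc/λ = 5.659×10⁻¹⁹ J; per mole, 3.408×10⁵ J mol⁻¹.
Energy required: 1.178×10⁻⁴ × 3.408×10⁵ = 40 J.

40 J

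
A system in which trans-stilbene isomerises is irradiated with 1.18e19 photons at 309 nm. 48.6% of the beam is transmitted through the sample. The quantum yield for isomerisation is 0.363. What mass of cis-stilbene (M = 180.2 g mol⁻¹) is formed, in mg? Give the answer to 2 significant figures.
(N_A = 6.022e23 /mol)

0.66 mg

Moles of photons: 1.18e19 / 6.022e23 = 1.959e-5 mol.
Fraction absorbed: 1 − 48.6/100 = 0.5140.
Photons absorbed: 0.5140 × 1.959e-5 = 1.007e-5 mol.
Product: Φ × n_abs = 0.363 × 1.007e-5 = 3.655e-6 mol.
Mass: 3.655e-6 × 180.2 = 6.586e-4 g = 0.66 mg.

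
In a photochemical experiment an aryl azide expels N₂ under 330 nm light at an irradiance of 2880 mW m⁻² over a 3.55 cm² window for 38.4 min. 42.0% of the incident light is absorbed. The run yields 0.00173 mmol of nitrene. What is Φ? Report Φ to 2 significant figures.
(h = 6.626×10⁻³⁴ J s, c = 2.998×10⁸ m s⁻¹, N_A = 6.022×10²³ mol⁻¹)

Product: 0.00173 mmol = 1.73×10⁻⁶ mol.
Photon energy at 330 nm: hc/λ = (6.626×10⁻³⁴)(2.998×10⁸)/(330×10⁻⁹) = 6.020×10⁻¹⁹ J.
Energy delivered: (2880 mW m⁻²)(3.55×10⁻⁴ m²)(2304 s) = 2.356 J.
Photons incident: 2.356 / 6.020×10⁻¹⁹ = 3.914×10¹⁸, i.e. 3.914×10¹⁸/6.022×10²³ = 6.500×10⁻⁶ mol.
Photons absorbed: 0.420 × 6.500×10⁻⁶ = 2.730×10⁻⁶ mol.
Φ = 1.73×10⁻⁶ mol / 2.730×10⁻⁶ mol photons = 0.63.

Φ = 0.63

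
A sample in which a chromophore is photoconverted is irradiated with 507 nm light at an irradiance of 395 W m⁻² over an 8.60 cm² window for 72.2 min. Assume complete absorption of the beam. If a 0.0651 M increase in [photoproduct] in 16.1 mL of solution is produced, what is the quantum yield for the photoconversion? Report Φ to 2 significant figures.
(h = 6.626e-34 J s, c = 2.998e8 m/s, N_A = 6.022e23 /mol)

Φ = 0.17

Product: (0.0651 M)(0.0161 L) = 0.001048 mol.
Photon energy at 507 nm: hc/λ = (6.626e-34)(2.998e8)/(507e-9) = 3.918e-19 J.
Energy delivered: (395 W m⁻²)(8.60e-4 m²)(4332 s) = 1472 J.
Photons incident: 1472 / 3.918e-19 = 3.757e21, i.e. 3.757e21/6.022e23 = 0.006239 mol.
Φ = 0.001048 mol / 0.006239 mol photons = 0.17.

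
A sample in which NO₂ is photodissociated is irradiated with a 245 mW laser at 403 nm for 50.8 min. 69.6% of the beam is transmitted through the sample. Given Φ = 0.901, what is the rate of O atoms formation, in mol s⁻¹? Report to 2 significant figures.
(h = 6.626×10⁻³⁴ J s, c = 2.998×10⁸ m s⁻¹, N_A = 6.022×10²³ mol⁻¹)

2.3×10⁻⁷ mol s⁻¹

Photon energy at 403 nm: hc/λ = (6.626×10⁻³⁴)(2.998×10⁸)/(403×10⁻⁹) = 4.929×10⁻¹⁹ J.
Energy delivered: (245 mW)(3048 s) = 746.8 J.
Photons incident: 746.8 / 4.929×10⁻¹⁹ = 1.515×10²¹, i.e. 1.515×10²¹/6.022×10²³ = 0.002516 mol.
Fraction absorbed: 1 − 69.6/100 = 0.3040.
Photons absorbed: 0.3040 × 0.002516 = 7.649×10⁻⁴ mol.
Product formed: 0.901 × 7.649×10⁻⁴ = 6.892×10⁻⁴ mol.
Rate: 6.892×10⁻⁴ / 3048 s = 2.3×10⁻⁷ mol s⁻¹.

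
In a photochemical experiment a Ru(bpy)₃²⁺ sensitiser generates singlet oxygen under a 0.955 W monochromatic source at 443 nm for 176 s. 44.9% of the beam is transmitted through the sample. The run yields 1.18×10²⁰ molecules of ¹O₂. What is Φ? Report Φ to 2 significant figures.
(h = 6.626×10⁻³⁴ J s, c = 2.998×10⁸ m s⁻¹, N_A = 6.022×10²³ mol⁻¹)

Φ = 0.57

Product: 1.18×10²⁰ / 6.022×10²³ = 1.959×10⁻⁴ mol.
Photon energy at 443 nm: hc/λ = (6.626×10⁻³⁴)(2.998×10⁸)/(443×10⁻⁹) = 4.484×10⁻¹⁹ J.
Energy delivered: (0.955 W)(176 s) = 168.1 J.
Photons incident: 168.1 / 4.484×10⁻¹⁹ = 3.749×10²⁰, i.e. 3.749×10²⁰/6.022×10²³ = 6.226×10⁻⁴ mol.
Fraction absorbed: 1 − 44.9/100 = 0.5510.
Photons absorbed: 0.5510 × 6.226×10⁻⁴ = 3.431×10⁻⁴ mol.
Φ = 1.959×10⁻⁴ mol / 3.431×10⁻⁴ mol photons = 0.57.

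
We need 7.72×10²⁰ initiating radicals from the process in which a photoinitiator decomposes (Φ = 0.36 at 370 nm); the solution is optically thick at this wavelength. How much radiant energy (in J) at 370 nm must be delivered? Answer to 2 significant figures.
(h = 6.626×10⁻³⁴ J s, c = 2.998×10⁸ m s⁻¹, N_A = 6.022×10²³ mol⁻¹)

Product: 7.72×10²⁰ / 6.022×10²³ = 0.001282 mol.
Photons that must be absorbed: 0.001282 / 0.36 = 0.003561 mol.
Photon energy: hc/λ = 5.369×10⁻¹⁹ J; per mole, 3.233×10⁵ J mol⁻¹.
Energy required: 0.003561 × 3.233×10⁵ = 1200 J.

1200 J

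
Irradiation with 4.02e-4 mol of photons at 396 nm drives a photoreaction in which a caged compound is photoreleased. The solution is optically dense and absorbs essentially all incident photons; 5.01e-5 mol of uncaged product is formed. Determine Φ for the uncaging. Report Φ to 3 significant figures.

Φ = 0.125

Φ = 5.01e-5 mol / 4.02e-4 mol photons = 0.125.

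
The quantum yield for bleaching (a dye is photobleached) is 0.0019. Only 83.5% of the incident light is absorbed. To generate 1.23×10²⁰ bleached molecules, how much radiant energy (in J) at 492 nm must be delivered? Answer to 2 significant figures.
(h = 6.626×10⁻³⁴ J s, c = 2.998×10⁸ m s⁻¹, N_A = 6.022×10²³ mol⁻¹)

Product: 1.23×10²⁰ / 6.022×10²³ = 2.043×10⁻⁴ mol.
Photons that must be absorbed: 2.043×10⁻⁴ / 0.0019 = 0.1075 mol.
Incident photons needed: 0.1075 / 0.835 = 0.1287 mol.
Photon energy: hc/λ = 4.038×10⁻¹⁹ J; per mole, 2.432×10⁵ J mol⁻¹.
Energy required: 0.1287 × 2.432×10⁵ = 3.1×10⁴ J.

3.1×10⁴ J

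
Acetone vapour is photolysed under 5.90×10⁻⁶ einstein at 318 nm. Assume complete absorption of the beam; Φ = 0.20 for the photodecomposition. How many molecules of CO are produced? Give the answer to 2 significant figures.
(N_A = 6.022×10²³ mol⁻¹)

Product: Φ × n_abs = 0.20 × 5.90×10⁻⁶ = 1.180×10⁻⁶ mol.
As a count: 1.180×10⁻⁶ × 6.022×10²³ = 7.1×10¹⁷.

7.1×10¹⁷ molecules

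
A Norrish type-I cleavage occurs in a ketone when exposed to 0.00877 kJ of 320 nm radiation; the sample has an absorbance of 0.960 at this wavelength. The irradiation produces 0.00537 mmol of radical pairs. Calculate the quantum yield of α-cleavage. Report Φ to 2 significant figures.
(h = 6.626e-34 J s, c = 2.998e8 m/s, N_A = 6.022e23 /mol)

Product: 0.00537 mmol = 5.37e-6 mol.
Photon energy at 320 nm: hc/λ = (6.626e-34)(2.998e8)/(320e-9) = 6.208e-19 J.
Incident energy: 0.00877 kJ = 8.77 J.
Photons incident: 8.77 / 6.208e-19 = 1.413e19, i.e. 1.413e19/6.022e23 = 2.346e-5 mol.
Fraction absorbed: 1 − 10^(−0.960) = 0.8904.
Photons absorbed: 0.8904 × 2.346e-5 = 2.089e-5 mol.
Φ = 5.37e-6 mol / 2.089e-5 mol photons = 0.26.

Φ = 0.26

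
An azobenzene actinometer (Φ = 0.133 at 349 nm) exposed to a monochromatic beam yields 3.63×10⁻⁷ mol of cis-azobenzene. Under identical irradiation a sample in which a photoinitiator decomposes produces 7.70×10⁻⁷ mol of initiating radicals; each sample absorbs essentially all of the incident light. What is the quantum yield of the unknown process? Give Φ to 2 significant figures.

Φ = 0.28

Photons absorbed by the actinometer: 3.63×10⁻⁷ / 0.133 = 2.729×10⁻⁶ mol.
Φ(unknown) = 7.70×10⁻⁷ / 2.729×10⁻⁶ = 0.28.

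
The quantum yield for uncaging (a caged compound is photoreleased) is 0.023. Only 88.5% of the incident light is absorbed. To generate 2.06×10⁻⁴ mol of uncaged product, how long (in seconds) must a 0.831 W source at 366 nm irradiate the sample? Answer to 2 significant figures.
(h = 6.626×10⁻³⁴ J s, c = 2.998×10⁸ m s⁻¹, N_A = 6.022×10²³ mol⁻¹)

t ≈ 4000 s

Photons that must be absorbed: 2.06×10⁻⁴ / 0.023 = 0.008957 mol.
Incident photons needed: 0.008957 / 0.885 = 0.01012 mol.
Photon energy: hc/λ = 5.428×10⁻¹⁹ J; per mole, 3.269×10⁵ J mol⁻¹.
Energy required: 0.01012 × 3.269×10⁵ = 3308 J.
Time: 3308 J / 0.831 W = 4000 s.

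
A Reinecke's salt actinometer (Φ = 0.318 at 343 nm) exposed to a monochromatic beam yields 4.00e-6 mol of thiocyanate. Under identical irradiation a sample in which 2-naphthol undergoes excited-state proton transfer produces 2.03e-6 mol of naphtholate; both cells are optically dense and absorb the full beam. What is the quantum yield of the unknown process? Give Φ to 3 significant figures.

Photons absorbed by the actinometer: 4.00e-6 / 0.318 = 1.258e-5 mol.
Φ(unknown) = 2.03e-6 / 1.258e-5 = 0.161.

Φ = 0.161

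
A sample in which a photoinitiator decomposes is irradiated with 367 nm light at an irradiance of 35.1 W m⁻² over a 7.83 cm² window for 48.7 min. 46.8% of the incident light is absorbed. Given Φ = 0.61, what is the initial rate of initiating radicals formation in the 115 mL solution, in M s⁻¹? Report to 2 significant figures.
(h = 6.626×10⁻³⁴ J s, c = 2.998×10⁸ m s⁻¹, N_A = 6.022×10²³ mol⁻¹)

Photon energy at 367 nm: hc/λ = (6.626×10⁻³⁴)(2.998×10⁸)/(367×10⁻⁹) = 5.413×10⁻¹⁹ J.
Energy delivered: (35.1 W m⁻²)(7.83×10⁻⁴ m²)(2922 s) = 80.31 J.
Photons incident: 80.31 / 5.413×10⁻¹⁹ = 1.484×10²⁰, i.e. 1.484×10²⁰/6.022×10²³ = 2.464×10⁻⁴ mol.
Photons absorbed: 0.468 × 2.464×10⁻⁴ = 1.153×10⁻⁴ mol.
Product formed: 0.61 × 1.153×10⁻⁴ = 7.033×10⁻⁵ mol.
Rate: 7.033×10⁻⁵ mol / (2922 s × 0.115 L) = 2.1×10⁻⁷ M s⁻¹.

2.1×10⁻⁷ M s⁻¹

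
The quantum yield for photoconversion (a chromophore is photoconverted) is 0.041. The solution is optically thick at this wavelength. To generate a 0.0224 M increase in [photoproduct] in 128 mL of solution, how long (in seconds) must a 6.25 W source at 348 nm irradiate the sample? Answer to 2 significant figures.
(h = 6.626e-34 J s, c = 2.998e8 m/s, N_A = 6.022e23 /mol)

t ≈ 3800 s

Product: (0.0224 M)(0.128 L) = 0.002867 mol.
Photons that must be absorbed: 0.002867 / 0.041 = 0.06993 mol.
Photon energy: hc/λ = 5.708e-19 J; per mole, 3.437e5 J mol⁻¹.
Energy required: 0.06993 × 3.437e5 = 2.403e4 J.
Time: 2.403e4 J / 6.25 W = 3800 s.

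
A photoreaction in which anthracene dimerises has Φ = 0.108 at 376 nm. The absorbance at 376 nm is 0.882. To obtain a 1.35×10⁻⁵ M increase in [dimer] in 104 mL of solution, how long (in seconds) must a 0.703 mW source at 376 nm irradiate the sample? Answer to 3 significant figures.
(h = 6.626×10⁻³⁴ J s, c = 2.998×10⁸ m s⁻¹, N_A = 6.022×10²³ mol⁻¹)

t ≈ 6770 s

Product: (1.35×10⁻⁵ M)(0.104 L) = 1.404×10⁻⁶ mol.
Photons that must be absorbed: 1.404×10⁻⁶ / 0.108 = 1.300×10⁻⁵ mol.
Fraction absorbed: 1 − 10^(−0.882) = 0.8688.
Incident photons needed: 1.300×10⁻⁵ / 0.8688 = 1.496×10⁻⁵ mol.
Photon energy: hc/λ = 5.283×10⁻¹⁹ J; per mole, 3.181×10⁵ J mol⁻¹.
Energy required: 1.496×10⁻⁵ × 3.181×10⁵ = 4.759 J.
Time: 4.759 J / 0.000703 W = 6770 s.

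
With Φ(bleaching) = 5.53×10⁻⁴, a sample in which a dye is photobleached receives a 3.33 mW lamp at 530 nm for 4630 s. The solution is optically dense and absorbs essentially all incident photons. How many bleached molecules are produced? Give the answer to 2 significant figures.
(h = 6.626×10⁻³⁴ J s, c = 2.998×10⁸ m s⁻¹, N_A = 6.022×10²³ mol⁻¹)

Photon energy at 530 nm: hc/λ = (6.626×10⁻³⁴)(2.998×10⁸)/(530×10⁻⁹) = 3.748×10⁻¹⁹ J.
Energy delivered: (3.33 mW)(4630 s) = 15.42 J.
Photons incident: 15.42 / 3.748×10⁻¹⁹ = 4.114×10¹⁹, i.e. 4.114×10¹⁹/6.022×10²³ = 6.832×10⁻⁵ mol.
Product: Φ × n_abs = 5.53×10⁻⁴ × 6.832×10⁻⁵ = 3.778×10⁻⁸ mol.
As a count: 3.778×10⁻⁸ × 6.022×10²³ = 2.3×10¹⁶.

2.3×10¹⁶ bleached molecules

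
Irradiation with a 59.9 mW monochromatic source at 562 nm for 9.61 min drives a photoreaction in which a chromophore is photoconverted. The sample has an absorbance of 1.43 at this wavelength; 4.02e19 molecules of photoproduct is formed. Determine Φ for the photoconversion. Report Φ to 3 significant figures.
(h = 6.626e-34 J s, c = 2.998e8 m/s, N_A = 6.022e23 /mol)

Product: 4.02e19 / 6.022e23 = 6.676e-5 mol.
Photon energy at 562 nm: hc/λ = (6.626e-34)(2.998e8)/(562e-9) = 3.535e-19 J.
Energy delivered: (59.9 mW)(576.6 s) = 34.54 J.
Photons incident: 34.54 / 3.535e-19 = 9.771e19, i.e. 9.771e19/6.022e23 = 1.623e-4 mol.
Fraction absorbed: 1 − 10^(−1.43) = 0.9628.
Photons absorbed: 0.9628 × 1.623e-4 = 1.563e-4 mol.
Φ = 6.676e-5 mol / 1.563e-4 mol photons = 0.427.

Φ = 0.427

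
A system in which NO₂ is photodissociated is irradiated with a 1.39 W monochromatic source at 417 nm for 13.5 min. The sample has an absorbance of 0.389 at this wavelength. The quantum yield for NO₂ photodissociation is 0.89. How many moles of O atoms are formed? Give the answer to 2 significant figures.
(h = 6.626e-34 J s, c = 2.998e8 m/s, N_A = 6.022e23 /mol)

0.0021 mol

Photon energy at 417 nm: hc/λ = (6.626e-34)(2.998e8)/(417e-9) = 4.764e-19 J.
Energy delivered: (1.39 W)(810 s) = 1126 J.
Photons incident: 1126 / 4.764e-19 = 2.364e21, i.e. 2.364e21/6.022e23 = 0.003926 mol.
Fraction absorbed: 1 − 10^(−0.389) = 0.5917.
Photons absorbed: 0.5917 × 0.003926 = 0.002323 mol.
Product: Φ × n_abs = 0.89 × 0.002323 = 0.002067 mol.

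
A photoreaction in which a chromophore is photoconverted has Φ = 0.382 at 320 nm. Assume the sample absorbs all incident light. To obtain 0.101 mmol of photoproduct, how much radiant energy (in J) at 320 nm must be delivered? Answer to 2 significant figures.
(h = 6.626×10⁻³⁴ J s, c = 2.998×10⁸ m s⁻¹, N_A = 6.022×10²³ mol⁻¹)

Product: 0.101 mmol = 1.01×10⁻⁴ mol.
Photons that must be absorbed: 1.01×10⁻⁴ / 0.382 = 2.644×10⁻⁴ mol.
Photon energy: hc/λ = 6.208×10⁻¹⁹ J; per mole, 3.738×10⁵ J mol⁻¹.
Energy required: 2.644×10⁻⁴ × 3.738×10⁵ = 99 J.

99 J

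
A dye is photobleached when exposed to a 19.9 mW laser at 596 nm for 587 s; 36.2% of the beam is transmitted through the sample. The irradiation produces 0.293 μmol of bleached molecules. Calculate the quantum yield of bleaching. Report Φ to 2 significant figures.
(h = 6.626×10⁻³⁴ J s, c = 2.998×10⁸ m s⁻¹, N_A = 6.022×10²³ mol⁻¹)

Φ = 0.0079

Product: 0.293 μmol = 2.93×10⁻⁷ mol.
Photon energy at 596 nm: hc/λ = (6.626×10⁻³⁴)(2.998×10⁸)/(596×10⁻⁹) = 3.333×10⁻¹⁹ J.
Energy delivered: (19.9 mW)(587 s) = 11.68 J.
Photons incident: 11.68 / 3.333×10⁻¹⁹ = 3.504×10¹⁹, i.e. 3.504×10¹⁹/6.022×10²³ = 5.819×10⁻⁵ mol.
Fraction absorbed: 1 − 36.2/100 = 0.6380.
Photons absorbed: 0.6380 × 5.819×10⁻⁵ = 3.713×10⁻⁵ mol.
Φ = 2.93×10⁻⁷ mol / 3.713×10⁻⁵ mol photons = 0.0079.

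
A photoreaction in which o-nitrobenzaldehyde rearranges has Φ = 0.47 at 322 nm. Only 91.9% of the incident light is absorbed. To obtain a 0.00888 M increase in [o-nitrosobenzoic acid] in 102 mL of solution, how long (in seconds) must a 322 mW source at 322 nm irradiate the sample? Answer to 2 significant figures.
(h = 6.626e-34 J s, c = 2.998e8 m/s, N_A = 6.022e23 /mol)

t ≈ 2400 s

Product: (0.00888 M)(0.102 L) = 9.058e-4 mol.
Photons that must be absorbed: 9.058e-4 / 0.47 = 0.001927 mol.
Incident photons needed: 0.001927 / 0.919 = 0.002097 mol.
Photon energy: hc/λ = 6.169e-19 J; per mole, 3.715e5 J mol⁻¹.
Energy required: 0.002097 × 3.715e5 = 779.0 J.
Time: 779.0 J / 0.322 W = 2400 s.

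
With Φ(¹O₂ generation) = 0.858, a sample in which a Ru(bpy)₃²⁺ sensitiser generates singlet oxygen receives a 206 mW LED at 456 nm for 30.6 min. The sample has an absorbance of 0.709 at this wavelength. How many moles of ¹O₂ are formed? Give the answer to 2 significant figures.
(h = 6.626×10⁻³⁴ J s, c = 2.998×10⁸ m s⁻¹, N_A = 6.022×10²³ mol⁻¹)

0.0010 mol

Photon energy at 456 nm: hc/λ = (6.626×10⁻³⁴)(2.998×10⁸)/(456×10⁻⁹) = 4.356×10⁻¹⁹ J.
Energy delivered: (206 mW)(1836 s) = 378.2 J.
Photons incident: 378.2 / 4.356×10⁻¹⁹ = 8.682×10²⁰, i.e. 8.682×10²⁰/6.022×10²³ = 0.001442 mol.
Fraction absorbed: 1 − 10^(−0.709) = 0.8046.
Photons absorbed: 0.8046 × 0.001442 = 0.001160 mol.
Product: Φ × n_abs = 0.858 × 0.001160 = 9.953×10⁻⁴ mol.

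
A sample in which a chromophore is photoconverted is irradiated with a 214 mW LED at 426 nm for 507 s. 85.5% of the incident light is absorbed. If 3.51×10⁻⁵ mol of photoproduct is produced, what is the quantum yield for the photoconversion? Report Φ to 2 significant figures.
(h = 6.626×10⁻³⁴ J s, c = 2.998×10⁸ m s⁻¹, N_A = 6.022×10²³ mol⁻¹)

Photon energy at 426 nm: hc/λ = (6.626×10⁻³⁴)(2.998×10⁸)/(426×10⁻⁹) = 4.663×10⁻¹⁹ J.
Energy delivered: (214 mW)(507 s) = 108.5 J.
Photons incident: 108.5 / 4.663×10⁻¹⁹ = 2.327×10²⁰, i.e. 2.327×10²⁰/6.022×10²³ = 3.864×10⁻⁴ mol.
Photons absorbed: 0.855 × 3.864×10⁻⁴ = 3.304×10⁻⁴ mol.
Φ = 3.51×10⁻⁵ mol / 3.304×10⁻⁴ mol photons = 0.11.

Φ = 0.11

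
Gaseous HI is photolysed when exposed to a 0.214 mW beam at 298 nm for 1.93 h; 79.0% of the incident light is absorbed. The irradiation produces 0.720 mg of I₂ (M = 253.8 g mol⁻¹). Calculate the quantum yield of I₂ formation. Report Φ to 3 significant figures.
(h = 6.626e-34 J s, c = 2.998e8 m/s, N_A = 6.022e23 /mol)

Product: 0.720 mg / 253.8 g mol⁻¹ = 2.837e-6 mol.
Photon energy at 298 nm: hc/λ = (6.626e-34)(2.998e8)/(298e-9) = 6.666e-19 J.
Energy delivered: (0.214 mW)(6948 s) = 1.487 J.
Photons incident: 1.487 / 6.666e-19 = 2.231e18, i.e. 2.231e18/6.022e23 = 3.705e-6 mol.
Photons absorbed: 0.790 × 3.705e-6 = 2.927e-6 mol.
Φ = 2.837e-6 mol / 2.927e-6 mol photons = 0.969.

Φ = 0.969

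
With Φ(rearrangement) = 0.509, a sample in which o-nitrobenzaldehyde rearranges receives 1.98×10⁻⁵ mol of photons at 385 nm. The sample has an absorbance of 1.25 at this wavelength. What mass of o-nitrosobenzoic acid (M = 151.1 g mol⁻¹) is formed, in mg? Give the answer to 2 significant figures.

1.4 mg

Fraction absorbed: 1 − 10^(−1.25) = 0.9438.
Photons absorbed: 0.9438 × 1.98×10⁻⁵ = 1.869×10⁻⁵ mol.
Product: Φ × n_abs = 0.509 × 1.869×10⁻⁵ = 9.513×10⁻⁶ mol.
Mass: 9.513×10⁻⁶ × 151.1 = 0.001437 g = 1.4 mg.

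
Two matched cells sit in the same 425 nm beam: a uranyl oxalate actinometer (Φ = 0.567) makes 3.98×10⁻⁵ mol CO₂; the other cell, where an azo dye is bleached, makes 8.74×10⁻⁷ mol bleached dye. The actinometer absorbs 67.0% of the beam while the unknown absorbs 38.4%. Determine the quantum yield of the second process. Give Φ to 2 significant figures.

Photons absorbed by the actinometer: 3.98×10⁻⁵ / 0.567 = 7.019×10⁻⁵ mol.
Incident flux: 7.019×10⁻⁵ / 0.670 = 1.048×10⁻⁴ einstein.
Absorbed by unknown: 0.384 × 1.048×10⁻⁴ = 4.024×10⁻⁵ mol.
Φ(unknown) = 8.74×10⁻⁷ / 4.024×10⁻⁵ = 0.022.

Φ = 0.022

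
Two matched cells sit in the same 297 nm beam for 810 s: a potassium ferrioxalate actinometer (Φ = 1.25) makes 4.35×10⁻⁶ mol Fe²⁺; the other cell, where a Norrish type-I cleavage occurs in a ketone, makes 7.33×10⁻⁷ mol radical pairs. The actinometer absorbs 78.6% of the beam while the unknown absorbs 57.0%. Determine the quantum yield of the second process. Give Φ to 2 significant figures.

Photons absorbed by the actinometer: 4.35×10⁻⁶ / 1.25 = 3.480×10⁻⁶ mol.
Incident flux: 3.480×10⁻⁶ / 0.786 = 4.427×10⁻⁶ einstein.
Absorbed by unknown: 0.570 × 4.427×10⁻⁶ = 2.523×10⁻⁶ mol.
Φ(unknown) = 7.33×10⁻⁷ / 2.523×10⁻⁶ = 0.29.

Φ = 0.29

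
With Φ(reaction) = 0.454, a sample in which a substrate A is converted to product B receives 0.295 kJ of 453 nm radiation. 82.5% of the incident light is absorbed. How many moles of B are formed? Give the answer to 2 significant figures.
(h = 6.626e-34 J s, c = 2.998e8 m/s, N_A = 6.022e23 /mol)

Photon energy at 453 nm: hc/λ = (6.626e-34)(2.998e8)/(453e-9) = 4.385e-19 J.
Incident energy: 0.295 kJ = 295 J.
Photons incident: 295 / 4.385e-19 = 6.727e20, i.e. 6.727e20/6.022e23 = 0.001117 mol.
Photons absorbed: 0.825 × 0.001117 = 9.215e-4 mol.
Product: Φ × n_abs = 0.454 × 9.215e-4 = 4.184e-4 mol.

4.2e-4 mol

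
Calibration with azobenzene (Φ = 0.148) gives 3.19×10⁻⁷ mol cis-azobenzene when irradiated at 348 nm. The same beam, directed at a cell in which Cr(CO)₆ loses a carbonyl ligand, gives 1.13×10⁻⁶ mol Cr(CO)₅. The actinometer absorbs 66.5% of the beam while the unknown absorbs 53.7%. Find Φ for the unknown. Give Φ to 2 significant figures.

Φ = 0.65

Photons absorbed by the actinometer: 3.19×10⁻⁷ / 0.148 = 2.155×10⁻⁶ mol.
Incident flux: 2.155×10⁻⁶ / 0.665 = 3.241×10⁻⁶ einstein.
Absorbed by unknown: 0.537 × 3.241×10⁻⁶ = 1.740×10⁻⁶ mol.
Φ(unknown) = 1.13×10⁻⁶ / 1.740×10⁻⁶ = 0.65.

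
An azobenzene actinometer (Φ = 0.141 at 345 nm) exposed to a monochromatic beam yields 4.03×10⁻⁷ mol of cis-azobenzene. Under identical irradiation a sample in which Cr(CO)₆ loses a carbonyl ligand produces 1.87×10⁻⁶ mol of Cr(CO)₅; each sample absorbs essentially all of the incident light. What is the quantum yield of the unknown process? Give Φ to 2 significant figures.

Photons absorbed by the actinometer: 4.03×10⁻⁷ / 0.141 = 2.858×10⁻⁶ mol.
Φ(unknown) = 1.87×10⁻⁶ / 2.858×10⁻⁶ = 0.65.

Φ = 0.65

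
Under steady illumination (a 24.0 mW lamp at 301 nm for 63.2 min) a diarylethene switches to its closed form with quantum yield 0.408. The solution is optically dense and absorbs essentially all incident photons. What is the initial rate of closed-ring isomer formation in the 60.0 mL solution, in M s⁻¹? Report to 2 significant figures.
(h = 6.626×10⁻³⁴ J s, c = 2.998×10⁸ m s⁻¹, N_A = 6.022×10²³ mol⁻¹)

4.1×10⁻⁷ M s⁻¹

Photon energy at 301 nm: hc/λ = (6.626×10⁻³⁴)(2.998×10⁸)/(301×10⁻⁹) = 6.600×10⁻¹⁹ J.
Energy delivered: (24.0 mW)(3792 s) = 91.01 J.
Photons incident: 91.01 / 6.600×10⁻¹⁹ = 1.379×10²⁰, i.e. 1.379×10²⁰/6.022×10²³ = 2.290×10⁻⁴ mol.
Product formed: 0.408 × 2.290×10⁻⁴ = 9.343×10⁻⁵ mol.
Rate: 9.343×10⁻⁵ mol / (3792 s × 0.06 L) = 4.1×10⁻⁷ M s⁻¹.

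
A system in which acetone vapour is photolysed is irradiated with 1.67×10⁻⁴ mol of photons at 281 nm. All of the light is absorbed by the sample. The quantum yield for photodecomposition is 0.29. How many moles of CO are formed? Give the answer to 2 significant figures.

4.8×10⁻⁵ mol

Product: Φ × n_abs = 0.29 × 1.67×10⁻⁴ = 4.843×10⁻⁵ mol.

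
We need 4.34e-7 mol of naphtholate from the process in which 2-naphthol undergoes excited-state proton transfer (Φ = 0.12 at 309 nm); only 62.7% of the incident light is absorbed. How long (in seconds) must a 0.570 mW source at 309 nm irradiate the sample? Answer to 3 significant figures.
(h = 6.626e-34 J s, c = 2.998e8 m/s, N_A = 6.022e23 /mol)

Photons that must be absorbed: 4.34e-7 / 0.12 = 3.617e-6 mol.
Incident photons needed: 3.617e-6 / 0.627 = 5.769e-6 mol.
Photon energy: hc/λ = 6.429e-19 J; per mole, 3.872e5 J mol⁻¹.
Energy required: 5.769e-6 × 3.872e5 = 2.234 J.
Time: 2.234 J / 0.00057 W = 3920 s.

t ≈ 3920 s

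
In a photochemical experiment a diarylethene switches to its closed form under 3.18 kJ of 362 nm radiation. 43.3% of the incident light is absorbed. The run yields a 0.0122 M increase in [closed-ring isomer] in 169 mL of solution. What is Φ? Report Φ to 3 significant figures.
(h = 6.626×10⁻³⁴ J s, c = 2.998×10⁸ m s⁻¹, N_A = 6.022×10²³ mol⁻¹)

Φ = 0.495

Product: (0.0122 M)(0.169 L) = 0.002062 mol.
Photon energy at 362 nm: hc/λ = (6.626×10⁻³⁴)(2.998×10⁸)/(362×10⁻⁹) = 5.487×10⁻¹⁹ J.
Incident energy: 3.18 kJ = 3180 J.
Photons incident: 3180 / 5.487×10⁻¹⁹ = 5.796×10²¹, i.e. 5.796×10²¹/6.022×10²³ = 0.009625 mol.
Photons absorbed: 0.433 × 0.009625 = 0.004168 mol.
Φ = 0.002062 mol / 0.004168 mol photons = 0.495.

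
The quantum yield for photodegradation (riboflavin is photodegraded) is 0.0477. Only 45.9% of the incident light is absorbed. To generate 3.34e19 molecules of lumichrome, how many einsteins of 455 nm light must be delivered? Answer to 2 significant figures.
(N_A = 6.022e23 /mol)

0.0025 einstein

Product: 3.34e19 / 6.022e23 = 5.546e-5 mol.
Photons that must be absorbed: 5.546e-5 / 0.0477 = 0.001163 mol.
Incident photons needed: 0.001163 / 0.459 = 0.002534 mol.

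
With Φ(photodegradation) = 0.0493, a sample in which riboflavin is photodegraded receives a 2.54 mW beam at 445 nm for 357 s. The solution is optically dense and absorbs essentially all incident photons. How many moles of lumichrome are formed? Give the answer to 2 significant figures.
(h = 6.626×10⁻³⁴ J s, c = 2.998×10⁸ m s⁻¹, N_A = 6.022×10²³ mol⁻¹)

1.7×10⁻⁷ mol

Photon energy at 445 nm: hc/λ = (6.626×10⁻³⁴)(2.998×10⁸)/(445×10⁻⁹) = 4.464×10⁻¹⁹ J.
Energy delivered: (2.54 mW)(357 s) = 0.9068 J.
Photons incident: 0.9068 / 4.464×10⁻¹⁹ = 2.031×10¹⁸, i.e. 2.031×10¹⁸/6.022×10²³ = 3.373×10⁻⁶ mol.
Product: Φ × n_abs = 0.0493 × 3.373×10⁻⁶ = 1.663×10⁻⁷ mol.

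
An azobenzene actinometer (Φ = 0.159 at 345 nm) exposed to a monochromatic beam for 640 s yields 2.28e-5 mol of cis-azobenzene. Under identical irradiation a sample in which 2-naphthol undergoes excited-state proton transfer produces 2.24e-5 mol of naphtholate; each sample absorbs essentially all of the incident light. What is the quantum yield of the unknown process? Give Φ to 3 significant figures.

Photons absorbed by the actinometer: 2.28e-5 / 0.159 = 1.434e-4 mol.
Φ(unknown) = 2.24e-5 / 1.434e-4 = 0.156.

Φ = 0.156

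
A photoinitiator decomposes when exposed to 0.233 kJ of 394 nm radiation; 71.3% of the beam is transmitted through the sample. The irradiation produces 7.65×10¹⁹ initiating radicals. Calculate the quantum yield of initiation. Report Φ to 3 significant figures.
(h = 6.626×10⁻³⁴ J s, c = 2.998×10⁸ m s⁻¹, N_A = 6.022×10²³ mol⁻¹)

Product: 7.65×10¹⁹ / 6.022×10²³ = 1.270×10⁻⁴ mol.
Photon energy at 394 nm: hc/λ = (6.626×10⁻³⁴)(2.998×10⁸)/(394×10⁻⁹) = 5.042×10⁻¹⁹ J.
Incident energy: 0.233 kJ = 233 J.
Photons incident: 233 / 5.042×10⁻¹⁹ = 4.621×10²⁰, i.e. 4.621×10²⁰/6.022×10²³ = 7.674×10⁻⁴ mol.
Fraction absorbed: 1 − 71.3/100 = 0.2870.
Photons absorbed: 0.2870 × 7.674×10⁻⁴ = 2.202×10⁻⁴ mol.
Φ = 1.270×10⁻⁴ mol / 2.202×10⁻⁴ mol photons = 0.577.

Φ = 0.577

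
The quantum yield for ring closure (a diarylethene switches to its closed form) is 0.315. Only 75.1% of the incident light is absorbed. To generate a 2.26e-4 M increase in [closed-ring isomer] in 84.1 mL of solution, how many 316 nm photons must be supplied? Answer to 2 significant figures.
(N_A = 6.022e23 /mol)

Product: (2.26e-4 M)(0.0841 L) = 1.901e-5 mol.
Photons that must be absorbed: 1.901e-5 / 0.315 = 6.035e-5 mol.
Incident photons needed: 6.035e-5 / 0.751 = 8.036e-5 mol.
Photon count: 8.036e-5 × 6.022e23 = 4.8e19.

4.8e19 photons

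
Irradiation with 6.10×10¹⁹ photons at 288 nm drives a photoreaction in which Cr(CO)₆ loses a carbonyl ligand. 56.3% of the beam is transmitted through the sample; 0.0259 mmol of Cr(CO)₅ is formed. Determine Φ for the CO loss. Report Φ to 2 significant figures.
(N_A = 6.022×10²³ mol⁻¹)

Product: 0.0259 mmol = 2.59×10⁻⁵ mol.
Moles of photons: 6.10×10¹⁹ / 6.022×10²³ = 1.013×10⁻⁴ mol.
Fraction absorbed: 1 − 56.3/100 = 0.4370.
Photons absorbed: 0.4370 × 1.013×10⁻⁴ = 4.427×10⁻⁵ mol.
Φ = 2.59×10⁻⁵ mol / 4.427×10⁻⁵ mol photons = 0.59.

Φ = 0.59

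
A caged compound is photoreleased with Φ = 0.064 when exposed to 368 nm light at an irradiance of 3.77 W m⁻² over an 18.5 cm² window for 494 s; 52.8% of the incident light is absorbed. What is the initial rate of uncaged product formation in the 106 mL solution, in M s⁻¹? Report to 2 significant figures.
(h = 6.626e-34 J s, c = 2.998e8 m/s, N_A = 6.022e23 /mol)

6.8e-9 M s⁻¹

Photon energy at 368 nm: hc/λ = (6.626e-34)(2.998e8)/(368e-9) = 5.398e-19 J.
Energy delivered: (3.77 W m⁻²)(18.5e-4 m²)(494 s) = 3.445 J.
Photons incident: 3.445 / 5.398e-19 = 6.382e18, i.e. 6.382e18/6.022e23 = 1.060e-5 mol.
Photons absorbed: 0.528 × 1.060e-5 = 5.597e-6 mol.
Product formed: 0.064 × 5.597e-6 = 3.582e-7 mol.
Rate: 3.582e-7 mol / (494 s × 0.106 L) = 6.8e-9 M s⁻¹.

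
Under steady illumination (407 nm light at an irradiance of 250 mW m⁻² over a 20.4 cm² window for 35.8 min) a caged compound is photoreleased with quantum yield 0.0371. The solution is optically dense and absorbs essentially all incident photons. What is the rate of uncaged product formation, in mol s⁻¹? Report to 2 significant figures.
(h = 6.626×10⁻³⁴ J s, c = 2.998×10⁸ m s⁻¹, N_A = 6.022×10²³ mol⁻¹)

Photon energy at 407 nm: hc/λ = (6.626×10⁻³⁴)(2.998×10⁸)/(407×10⁻⁹) = 4.881×10⁻¹⁹ J.
Energy delivered: (250 mW m⁻²)(20.4×10⁻⁴ m²)(2148 s) = 1.095 J.
Photons incident: 1.095 / 4.881×10⁻¹⁹ = 2.243×10¹⁸, i.e. 2.243×10¹⁸/6.022×10²³ = 3.725×10⁻⁶ mol.
Product formed: 0.0371 × 3.725×10⁻⁶ = 1.382×10⁻⁷ mol.
Rate: 1.382×10⁻⁷ / 2148 s = 6.4×10⁻¹¹ mol s⁻¹.

6.4×10⁻¹¹ mol s⁻¹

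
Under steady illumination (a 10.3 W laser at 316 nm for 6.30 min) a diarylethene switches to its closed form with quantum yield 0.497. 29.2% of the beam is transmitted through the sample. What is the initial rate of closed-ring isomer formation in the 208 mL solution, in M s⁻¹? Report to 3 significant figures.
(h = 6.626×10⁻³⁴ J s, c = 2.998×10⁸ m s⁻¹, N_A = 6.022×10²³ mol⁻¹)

4.60×10⁻⁵ M s⁻¹

Photon energy at 316 nm: hc/λ = (6.626×10⁻³⁴)(2.998×10⁸)/(316×10⁻⁹) = 6.286×10⁻¹⁹ J.
Energy delivered: (10.3 W)(378 s) = 3893 J.
Photons incident: 3893 / 6.286×10⁻¹⁹ = 6.193×10²¹, i.e. 6.193×10²¹/6.022×10²³ = 0.01028 mol.
Fraction absorbed: 1 − 29.2/100 = 0.7080.
Photons absorbed: 0.7080 × 0.01028 = 0.007278 mol.
Product formed: 0.497 × 0.007278 = 0.003617 mol.
Rate: 0.003617 mol / (378 s × 0.208 L) = 4.60×10⁻⁵ M s⁻¹.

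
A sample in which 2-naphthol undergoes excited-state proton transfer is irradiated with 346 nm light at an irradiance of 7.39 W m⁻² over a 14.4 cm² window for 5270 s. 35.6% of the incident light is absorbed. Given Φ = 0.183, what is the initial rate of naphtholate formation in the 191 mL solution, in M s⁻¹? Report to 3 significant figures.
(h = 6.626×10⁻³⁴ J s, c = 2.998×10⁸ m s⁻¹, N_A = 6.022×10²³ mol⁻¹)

1.05×10⁻⁸ M s⁻¹

Photon energy at 346 nm: hc/λ = (6.626×10⁻³⁴)(2.998×10⁸)/(346×10⁻⁹) = 5.741×10⁻¹⁹ J.
Energy delivered: (7.39 W m⁻²)(14.4×10⁻⁴ m²)(5270 s) = 56.08 J.
Photons incident: 56.08 / 5.741×10⁻¹⁹ = 9.768×10¹⁹, i.e. 9.768×10¹⁹/6.022×10²³ = 1.622×10⁻⁴ mol.
Photons absorbed: 0.356 × 1.622×10⁻⁴ = 5.774×10⁻⁵ mol.
Product formed: 0.183 × 5.774×10⁻⁵ = 1.057×10⁻⁵ mol.
Rate: 1.057×10⁻⁵ mol / (5270 s × 0.191 L) = 1.05×10⁻⁸ M s⁻¹.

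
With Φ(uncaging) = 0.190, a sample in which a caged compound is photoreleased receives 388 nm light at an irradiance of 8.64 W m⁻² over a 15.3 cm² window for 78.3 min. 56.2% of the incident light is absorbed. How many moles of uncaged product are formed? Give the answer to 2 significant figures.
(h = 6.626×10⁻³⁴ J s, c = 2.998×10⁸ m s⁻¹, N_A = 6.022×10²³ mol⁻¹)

Photon energy at 388 nm: hc/λ = (6.626×10⁻³⁴)(2.998×10⁸)/(388×10⁻⁹) = 5.120×10⁻¹⁹ J.
Energy delivered: (8.64 W m⁻²)(15.3×10⁻⁴ m²)(4698 s) = 62.10 J.
Photons incident: 62.10 / 5.120×10⁻¹⁹ = 1.213×10²⁰, i.e. 1.213×10²⁰/6.022×10²³ = 2.014×10⁻⁴ mol.
Photons absorbed: 0.562 × 2.014×10⁻⁴ = 1.132×10⁻⁴ mol.
Product: Φ × n_abs = 0.190 × 1.132×10⁻⁴ = 2.151×10⁻⁵ mol.

2.2×10⁻⁵ mol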